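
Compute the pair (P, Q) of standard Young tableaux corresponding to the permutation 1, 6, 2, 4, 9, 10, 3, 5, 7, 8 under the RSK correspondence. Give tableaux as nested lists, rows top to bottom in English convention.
P = [[1, 2, 3, 5, 7, 8], [4, 9, 10], [6]], Q = [[1, 2, 4, 5, 6, 10], [3, 8, 9], [7]]

Insert each entry of the permutation into P by Schensted row insertion, recording in Q the position of each new cell.

After inserting 1: P = [[1]].
After inserting 6: P = [[1, 6]].
After inserting 2: P = [[1, 2], [6]].
After inserting 4: P = [[1, 2, 4], [6]].
After inserting 9: P = [[1, 2, 4, 9], [6]].
After inserting 10: P = [[1, 2, 4, 9, 10], [6]].
After inserting 3: P = [[1, 2, 3, 9, 10], [4], [6]].
After inserting 5: P = [[1, 2, 3, 5, 10], [4, 9], [6]].
After inserting 7: P = [[1, 2, 3, 5, 7], [4, 9, 10], [6]].
After inserting 8: P = [[1, 2, 3, 5, 7, 8], [4, 9, 10], [6]].

So P = [[1, 2, 3, 5, 7, 8], [4, 9, 10], [6]], Q = [[1, 2, 4, 5, 6, 10], [3, 8, 9], [7]].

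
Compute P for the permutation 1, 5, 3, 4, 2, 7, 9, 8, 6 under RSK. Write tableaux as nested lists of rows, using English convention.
Insert 1: appended to row 1. P = [[1]].
Insert 5: appended to row 1. P = [[1, 5]].
Insert 3: 3 bumps 5 from row 1; 5 starts row 2. P = [[1, 3], [5]].
Insert 4: appended to row 1. P = [[1, 3, 4], [5]].
Insert 2: 2 bumps 3 from row 1; 3 bumps 5 from row 2; 5 starts row 3. P = [[1, 2, 4], [3], [5]].
Insert 7: appended to row 1. P = [[1, 2, 4, 7], [3], [5]].
Insert 9: appended to row 1. P = [[1, 2, 4, 7, 9], [3], [5]].
Insert 8: 8 bumps 9 from row 1; 9 appends to row 2. P = [[1, 2, 4, 7, 8], [3, 9], [5]].
Insert 6: 6 bumps 7 from row 1; 7 bumps 9 from row 2; 9 appends to row 3. P = [[1, 2, 4, 6, 8], [3, 7], [5, 9]].

So P = [[1, 2, 4, 6, 8], [3, 7], [5, 9]].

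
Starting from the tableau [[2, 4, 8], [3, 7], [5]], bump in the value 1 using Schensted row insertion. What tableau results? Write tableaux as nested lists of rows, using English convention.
In row 1, 1 replaces 2 (the leftmost entry greater than 1); 2 is bumped to row 2. In row 2, 2 replaces 3 (the leftmost entry greater than 2); 3 is bumped to row 3. In row 3, 3 replaces 5 (the leftmost entry greater than 3); 5 is bumped to row 4. 5 starts a new row 4. The new tableau is [[1, 4, 8], [2, 7], [3], [5]].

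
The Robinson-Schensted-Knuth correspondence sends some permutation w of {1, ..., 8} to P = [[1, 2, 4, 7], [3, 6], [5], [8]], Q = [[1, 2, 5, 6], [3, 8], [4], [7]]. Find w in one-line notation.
Reverse the RSK construction: for i from n down to 1, find the cell of Q containing i, remove the entry at that cell from P, and reverse-bump it up through P; the value ejected from row 1 is w(i).

Step i=8: Q has 8 at row 2, column 2; remove 6 from row 2 of P and reverse-bump: 6 enters row 1 and ejects 4. So w(8) = 4. P is now [[1, 2, 6, 7], [3], [5], [8]].
Step i=7: Q has 7 at row 4, column 1; remove 8 from row 4 of P and reverse-bump: 8 enters row 3 and ejects 5; 5 enters row 2 and ejects 3; 3 enters row 1 and ejects 2. So w(7) = 2. P is now [[1, 3, 6, 7], [5], [8]].
Step i=6: Q has 6 at row 1, column 4; remove that cell from P, ejecting 7. So w(6) = 7. P is now [[1, 3, 6], [5], [8]].
Step i=5: Q has 5 at row 1, column 3; remove that cell from P, ejecting 6. So w(5) = 6. P is now [[1, 3], [5], [8]].
Step i=4: Q has 4 at row 3, column 1; remove 8 from row 3 of P and reverse-bump: 8 enters row 2 and ejects 5; 5 enters row 1 and ejects 3. So w(4) = 3. P is now [[1, 5], [8]].
Step i=3: Q has 3 at row 2, column 1; remove 8 from row 2 of P and reverse-bump: 8 enters row 1 and ejects 5. So w(3) = 5. P is now [[1, 8]].
Step i=2: Q has 2 at row 1, column 2; remove that cell from P, ejecting 8. So w(2) = 8. P is now [[1]].
Step i=1: Q has 1 at row 1, column 1; remove that cell from P, ejecting 1. So w(1) = 1. P is now [].

So w = 1 8 5 3 6 7 2 4.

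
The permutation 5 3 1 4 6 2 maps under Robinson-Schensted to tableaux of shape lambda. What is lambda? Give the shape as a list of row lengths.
Row-insert each entry into an empty tableau.

After inserting 5: P = [[5]].
After inserting 3: P = [[3], [5]].
After inserting 1: P = [[1], [3], [5]].
After inserting 4: P = [[1, 4], [3], [5]].
After inserting 6: P = [[1, 4, 6], [3], [5]].
After inserting 2: P = [[1, 2, 6], [3, 4], [5]].

The final insertion tableau P = [[1, 2, 6], [3, 4], [5]] has shape [3, 2, 1].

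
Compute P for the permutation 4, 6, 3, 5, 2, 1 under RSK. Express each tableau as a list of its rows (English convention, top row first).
P = [[1, 5], [2, 6], [3], [4]]

After inserting 4: P = [[4]].
After inserting 6: P = [[4, 6]].
After inserting 3: P = [[3, 6], [4]].
After inserting 5: P = [[3, 5], [4, 6]].
After inserting 2: P = [[2, 5], [3, 6], [4]].
After inserting 1: P = [[1, 5], [2, 6], [3], [4]].

So P = [[1, 5], [2, 6], [3], [4]].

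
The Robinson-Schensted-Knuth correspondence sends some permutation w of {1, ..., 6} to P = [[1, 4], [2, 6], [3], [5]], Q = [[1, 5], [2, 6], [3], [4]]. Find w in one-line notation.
5 3 2 1 6 4

Reverse the RSK construction: for i from n down to 1, find the cell of Q containing i, remove the entry at that cell from P, and reverse-bump it up through P; the value ejected from row 1 is w(i).

Step i=6: Q has 6 at row 2, column 2; remove 6 from row 2 of P and reverse-bump: 6 enters row 1 and ejects 4. So w(6) = 4. P is now [[1, 6], [2], [3], [5]].
Step i=5: Q has 5 at row 1, column 2; remove that cell from P, ejecting 6. So w(5) = 6. P is now [[1], [2], [3], [5]].
Step i=4: Q has 4 at row 4, column 1; remove 5 from row 4 of P and reverse-bump: 5 enters row 3 and ejects 3; 3 enters row 2 and ejects 2; 2 enters row 1 and ejects 1. So w(4) = 1. P is now [[2], [3], [5]].
Step i=3: Q has 3 at row 3, column 1; remove 5 from row 3 of P and reverse-bump: 5 enters row 2 and ejects 3; 3 enters row 1 and ejects 2. So w(3) = 2. P is now [[3], [5]].
Step i=2: Q has 2 at row 2, column 1; remove 5 from row 2 of P and reverse-bump: 5 enters row 1 and ejects 3. So w(2) = 3. P is now [[5]].
Step i=1: Q has 1 at row 1, column 1; remove that cell from P, ejecting 5. So w(1) = 5. P is now [].

So w = 5 3 2 1 6 4.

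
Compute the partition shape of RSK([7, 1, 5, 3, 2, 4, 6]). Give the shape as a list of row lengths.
[4, 1, 1, 1]

Row-insert each entry into an empty tableau.

After inserting 7: P = [[7]].
After inserting 1: P = [[1], [7]].
After inserting 5: P = [[1, 5], [7]].
After inserting 3: P = [[1, 3], [5], [7]].
After inserting 2: P = [[1, 2], [3], [5], [7]].
After inserting 4: P = [[1, 2, 4], [3], [5], [7]].
After inserting 6: P = [[1, 2, 4, 6], [3], [5], [7]].

The final insertion tableau P = [[1, 2, 4, 6], [3], [5], [7]] has shape [4, 1, 1, 1].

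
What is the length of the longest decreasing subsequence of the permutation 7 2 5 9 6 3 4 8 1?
4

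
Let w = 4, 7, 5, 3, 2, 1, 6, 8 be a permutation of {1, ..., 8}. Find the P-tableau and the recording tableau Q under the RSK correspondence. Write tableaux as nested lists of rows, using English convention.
P = [[1, 5, 6, 8], [2], [3], [4], [7]], Q = [[1, 2, 7, 8], [3], [4], [5], [6]]

Insert each entry of the permutation into P by Schensted row insertion, recording in Q the position of each new cell.

Insert 4: appended to row 1. P = [[4]].
Insert 7: appended to row 1. P = [[4, 7]].
Insert 5: 5 bumps 7 from row 1; 7 starts row 2. P = [[4, 5], [7]].
Insert 3: 3 bumps 4 from row 1; 4 bumps 7 from row 2; 7 starts row 3. P = [[3, 5], [4], [7]].
Insert 2: 2 bumps 3 from row 1; 3 bumps 4 from row 2; 4 bumps 7 from row 3; 7 starts row 4. P = [[2, 5], [3], [4], [7]].
Insert 1: 1 bumps 2 from row 1; 2 bumps 3 from row 2; 3 bumps 4 from row 3; 4 bumps 7 from row 4; 7 starts row 5. P = [[1, 5], [2], [3], [4], [7]].
Insert 6: appended to row 1. P = [[1, 5, 6], [2], [3], [4], [7]].
Insert 8: appended to row 1. P = [[1, 5, 6, 8], [2], [3], [4], [7]].

So P = [[1, 5, 6, 8], [2], [3], [4], [7]], Q = [[1, 2, 7, 8], [3], [4], [5], [6]].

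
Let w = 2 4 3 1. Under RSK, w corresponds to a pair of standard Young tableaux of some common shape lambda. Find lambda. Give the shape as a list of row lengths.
Row-insert each entry into an empty tableau.

After inserting 2: P = [[2]].
After inserting 4: P = [[2, 4]].
After inserting 3: P = [[2, 3], [4]].
After inserting 1: P = [[1, 3], [2], [4]].

The final insertion tableau P = [[1, 3], [2], [4]] has shape [2, 1, 1].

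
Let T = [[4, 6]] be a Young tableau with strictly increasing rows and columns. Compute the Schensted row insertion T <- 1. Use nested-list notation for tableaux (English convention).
In row 1, 1 replaces 4 (the leftmost entry greater than 1); 4 is bumped to row 2. 4 starts a new row 2. The new tableau is [[1, 6], [4]].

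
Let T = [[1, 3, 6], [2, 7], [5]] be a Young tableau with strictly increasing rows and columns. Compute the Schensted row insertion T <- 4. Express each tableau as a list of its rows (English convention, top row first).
In row 1, 4 replaces 6 (the leftmost entry greater than 4); 6 is bumped to row 2. In row 2, 6 replaces 7 (the leftmost entry greater than 6); 7 is bumped to row 3. 7 is appended to row 3. The new tableau is [[1, 3, 4], [2, 6], [5, 7]].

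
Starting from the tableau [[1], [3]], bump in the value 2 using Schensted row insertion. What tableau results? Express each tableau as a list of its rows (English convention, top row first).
[[1, 2], [3]]

2 is larger than every entry of row 1, so it is appended to row 1. The new tableau is [[1, 2], [3]].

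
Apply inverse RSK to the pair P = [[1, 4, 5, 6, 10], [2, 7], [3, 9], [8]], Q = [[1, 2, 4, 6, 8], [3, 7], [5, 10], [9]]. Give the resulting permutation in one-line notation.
3 8 4 5 2 9 7 10 1 6

Reverse RSK: for i = n, n-1, ..., 1, locate i in Q, remove the corresponding corner cell from P, and reverse-bump its entry up through P; the value ejected from row 1 is w(i).

So w = 3 8 4 5 2 9 7 10 1 6.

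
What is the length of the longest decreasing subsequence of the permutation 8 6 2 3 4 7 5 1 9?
4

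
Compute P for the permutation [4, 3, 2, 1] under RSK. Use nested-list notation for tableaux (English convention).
P = [[1], [2], [3], [4]]

Insert 4: appended to row 1. P = [[4]].
Insert 3: 3 bumps 4 from row 1; 4 starts row 2. P = [[3], [4]].
Insert 2: 2 bumps 3 from row 1; 3 bumps 4 from row 2; 4 starts row 3. P = [[2], [3], [4]].
Insert 1: 1 bumps 2 from row 1; 2 bumps 3 from row 2; 3 bumps 4 from row 3; 4 starts row 4. P = [[1], [2], [3], [4]].

So P = [[1], [2], [3], [4]].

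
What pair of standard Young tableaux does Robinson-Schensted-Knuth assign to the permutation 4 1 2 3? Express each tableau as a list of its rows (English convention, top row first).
P = [[1, 2, 3], [4]], Q = [[1, 3, 4], [2]]

Insert each entry of the permutation into P by Schensted row insertion, recording in Q the position of each new cell.

Insert 4: appended to row 1. P = [[4]], Q = [[1]].
Insert 1: 1 bumps 4 from row 1; 4 starts row 2. P = [[1], [4]], Q = [[1], [2]].
Insert 2: appended to row 1. P = [[1, 2], [4]], Q = [[1, 3], [2]].
Insert 3: appended to row 1. P = [[1, 2, 3], [4]], Q = [[1, 3, 4], [2]].

So P = [[1, 2, 3], [4]], Q = [[1, 3, 4], [2]].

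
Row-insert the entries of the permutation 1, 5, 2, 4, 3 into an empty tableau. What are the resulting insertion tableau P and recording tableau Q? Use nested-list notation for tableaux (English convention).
Insert each entry of the permutation into P by Schensted row insertion, recording in Q the position of each new cell.

Insert 1: appended to row 1. P = [[1]].
Insert 5: appended to row 1. P = [[1, 5]].
Insert 2: 2 bumps 5 from row 1; 5 starts row 2. P = [[1, 2], [5]].
Insert 4: appended to row 1. P = [[1, 2, 4], [5]].
Insert 3: 3 bumps 4 from row 1; 4 bumps 5 from row 2; 5 starts row 3. P = [[1, 2, 3], [4], [5]].

So P = [[1, 2, 3], [4], [5]], Q = [[1, 2, 4], [3], [5]].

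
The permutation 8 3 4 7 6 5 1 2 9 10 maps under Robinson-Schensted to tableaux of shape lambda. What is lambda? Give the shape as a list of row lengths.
Row-insert each entry into an empty tableau.

After inserting 8: P = [[8]].
After inserting 3: P = [[3], [8]].
After inserting 4: P = [[3, 4], [8]].
After inserting 7: P = [[3, 4, 7], [8]].
After inserting 6: P = [[3, 4, 6], [7], [8]].
After inserting 5: P = [[3, 4, 5], [6], [7], [8]].
After inserting 1: P = [[1, 4, 5], [3], [6], [7], [8]].
After inserting 2: P = [[1, 2, 5], [3, 4], [6], [7], [8]].
After inserting 9: P = [[1, 2, 5, 9], [3, 4], [6], [7], [8]].
After inserting 10: P = [[1, 2, 5, 9, 10], [3, 4], [6], [7], [8]].

The final insertion tableau P = [[1, 2, 5, 9, 10], [3, 4], [6], [7], [8]] has shape [5, 2, 1, 1, 1].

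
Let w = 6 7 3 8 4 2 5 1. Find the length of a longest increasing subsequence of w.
3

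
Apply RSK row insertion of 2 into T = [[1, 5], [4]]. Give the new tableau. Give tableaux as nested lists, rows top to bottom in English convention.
In row 1, 2 replaces 5 (the leftmost entry greater than 2); 5 is bumped to row 2. 5 is appended to row 2. The new tableau is [[1, 2], [4, 5]].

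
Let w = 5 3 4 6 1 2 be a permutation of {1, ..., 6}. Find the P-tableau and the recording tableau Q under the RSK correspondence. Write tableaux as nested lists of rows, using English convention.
P = [[1, 2, 6], [3, 4], [5]], Q = [[1, 3, 4], [2, 6], [5]]

Insert each entry of the permutation into P by Schensted row insertion, recording in Q the position of each new cell.

After inserting 5: P = [[5]].
After inserting 3: P = [[3], [5]].
After inserting 4: P = [[3, 4], [5]].
After inserting 6: P = [[3, 4, 6], [5]].
After inserting 1: P = [[1, 4, 6], [3], [5]].
After inserting 2: P = [[1, 2, 6], [3, 4], [5]].

So P = [[1, 2, 6], [3, 4], [5]], Q = [[1, 3, 4], [2, 6], [5]].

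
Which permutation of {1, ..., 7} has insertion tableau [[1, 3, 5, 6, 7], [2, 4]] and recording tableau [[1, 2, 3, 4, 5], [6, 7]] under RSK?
2 4 5 6 7 1 3

Reverse the RSK construction: for i from n down to 1, find the cell of Q containing i, remove the entry at that cell from P, and reverse-bump it up through P; the value ejected from row 1 is w(i).

Step i=7: Q has 7 at row 2, column 2; remove 4 from row 2 of P and reverse-bump: 4 enters row 1 and ejects 3. So w(7) = 3. P is now [[1, 4, 5, 6, 7], [2]].
Step i=6: Q has 6 at row 2, column 1; remove 2 from row 2 of P and reverse-bump: 2 enters row 1 and ejects 1. So w(6) = 1. P is now [[2, 4, 5, 6, 7]].
Step i=5: Q has 5 at row 1, column 5; remove that cell from P, ejecting 7. So w(5) = 7. P is now [[2, 4, 5, 6]].
Step i=4: Q has 4 at row 1, column 4; remove that cell from P, ejecting 6. So w(4) = 6. P is now [[2, 4, 5]].
Step i=3: Q has 3 at row 1, column 3; remove that cell from P, ejecting 5. So w(3) = 5. P is now [[2, 4]].
Step i=2: Q has 2 at row 1, column 2; remove that cell from P, ejecting 4. So w(2) = 4. P is now [[2]].
Step i=1: Q has 1 at row 1, column 1; remove that cell from P, ejecting 2. So w(1) = 2. P is now [].

So w = 2 4 5 6 7 1 3.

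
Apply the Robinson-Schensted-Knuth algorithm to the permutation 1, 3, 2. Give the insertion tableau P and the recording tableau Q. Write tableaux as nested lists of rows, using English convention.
Insert each entry of the permutation into P by Schensted row insertion, recording in Q the position of each new cell.

Insert 1: appended to row 1. P = [[1]].
Insert 3: appended to row 1. P = [[1, 3]].
Insert 2: 2 bumps 3 from row 1; 3 starts row 2. P = [[1, 2], [3]].

So P = [[1, 2], [3]], Q = [[1, 2], [3]].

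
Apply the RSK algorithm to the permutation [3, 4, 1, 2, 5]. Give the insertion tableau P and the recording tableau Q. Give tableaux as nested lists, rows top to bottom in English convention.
P = [[1, 2, 5], [3, 4]], Q = [[1, 2, 5], [3, 4]]

Insert each entry of the permutation into P by Schensted row insertion, recording in Q the position of each new cell.

Insert 3: appended to row 1. P = [[3]].
Insert 4: appended to row 1. P = [[3, 4]].
Insert 1: 1 bumps 3 from row 1; 3 starts row 2. P = [[1, 4], [3]].
Insert 2: 2 bumps 4 from row 1; 4 appends to row 2. P = [[1, 2], [3, 4]].
Insert 5: appended to row 1. P = [[1, 2, 5], [3, 4]].

So P = [[1, 2, 5], [3, 4]], Q = [[1, 2, 5], [3, 4]].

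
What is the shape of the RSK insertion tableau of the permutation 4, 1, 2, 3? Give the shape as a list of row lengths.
[3, 1]

RSK row insertion gives P = [[1, 2, 3], [4]], which has shape [3, 1].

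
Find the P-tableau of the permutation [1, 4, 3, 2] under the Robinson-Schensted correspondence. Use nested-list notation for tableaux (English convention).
Insert 1: appended to row 1. P = [[1]].
Insert 4: appended to row 1. P = [[1, 4]].
Insert 3: 3 bumps 4 from row 1; 4 starts row 2. P = [[1, 3], [4]].
Insert 2: 2 bumps 3 from row 1; 3 bumps 4 from row 2; 4 starts row 3. P = [[1, 2], [3], [4]].

So P = [[1, 2], [3], [4]].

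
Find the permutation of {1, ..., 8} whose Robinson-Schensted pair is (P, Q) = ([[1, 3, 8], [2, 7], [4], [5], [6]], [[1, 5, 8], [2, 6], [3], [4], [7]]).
6 5 4 2 7 3 1 8

Reverse RSK: for i = n, n-1, ..., 1, locate i in Q, remove the corresponding corner cell from P, and reverse-bump its entry up through P; the value ejected from row 1 is w(i).

So w = 6 5 4 2 7 3 1 8.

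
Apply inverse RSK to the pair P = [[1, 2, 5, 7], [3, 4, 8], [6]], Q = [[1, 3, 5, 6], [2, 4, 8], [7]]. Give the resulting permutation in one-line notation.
3 1 6 4 5 8 2 7

Reverse the RSK construction: for i from n down to 1, find the cell of Q containing i, remove the entry at that cell from P, and reverse-bump it up through P; the value ejected from row 1 is w(i).

Step i=8: Q has 8 at row 2, column 3; remove 8 from row 2 of P and reverse-bump: 8 enters row 1 and ejects 7. So w(8) = 7. P is now [[1, 2, 5, 8], [3, 4], [6]].
Step i=7: Q has 7 at row 3, column 1; remove 6 from row 3 of P and reverse-bump: 6 enters row 2 and ejects 4; 4 enters row 1 and ejects 2. So w(7) = 2. P is now [[1, 4, 5, 8], [3, 6]].
Step i=6: Q has 6 at row 1, column 4; remove that cell from P, ejecting 8. So w(6) = 8. P is now [[1, 4, 5], [3, 6]].
Step i=5: Q has 5 at row 1, column 3; remove that cell from P, ejecting 5. So w(5) = 5. P is now [[1, 4], [3, 6]].
Step i=4: Q has 4 at row 2, column 2; remove 6 from row 2 of P and reverse-bump: 6 enters row 1 and ejects 4. So w(4) = 4. P is now [[1, 6], [3]].
Step i=3: Q has 3 at row 1, column 2; remove that cell from P, ejecting 6. So w(3) = 6. P is now [[1], [3]].
Step i=2: Q has 2 at row 2, column 1; remove 3 from row 2 of P and reverse-bump: 3 enters row 1 and ejects 1. So w(2) = 1. P is now [[3]].
Step i=1: Q has 1 at row 1, column 1; remove that cell from P, ejecting 3. So w(1) = 3. P is now [].

So w = 3 1 6 4 5 8 2 7.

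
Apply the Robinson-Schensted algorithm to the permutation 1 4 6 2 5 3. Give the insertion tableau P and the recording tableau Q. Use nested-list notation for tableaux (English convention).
P = [[1, 2, 3], [4, 5], [6]], Q = [[1, 2, 3], [4, 5], [6]]

Insert each entry of the permutation into P by Schensted row insertion, recording in Q the position of each new cell.

Insert 1: appended to row 1. P = [[1]].
Insert 4: appended to row 1. P = [[1, 4]].
Insert 6: appended to row 1. P = [[1, 4, 6]].
Insert 2: 2 bumps 4 from row 1; 4 starts row 2. P = [[1, 2, 6], [4]].
Insert 5: 5 bumps 6 from row 1; 6 appends to row 2. P = [[1, 2, 5], [4, 6]].
Insert 3: 3 bumps 5 from row 1; 5 bumps 6 from row 2; 6 starts row 3. P = [[1, 2, 3], [4, 5], [6]].

So P = [[1, 2, 3], [4, 5], [6]], Q = [[1, 2, 3], [4, 5], [6]].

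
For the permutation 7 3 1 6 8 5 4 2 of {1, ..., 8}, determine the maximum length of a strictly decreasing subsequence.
5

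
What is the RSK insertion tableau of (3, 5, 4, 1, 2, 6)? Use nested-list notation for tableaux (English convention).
P = [[1, 2, 6], [3, 4], [5]]

After inserting 3: P = [[3]].
After inserting 5: P = [[3, 5]].
After inserting 4: P = [[3, 4], [5]].
After inserting 1: P = [[1, 4], [3], [5]].
After inserting 2: P = [[1, 2], [3, 4], [5]].
After inserting 6: P = [[1, 2, 6], [3, 4], [5]].

So P = [[1, 2, 6], [3, 4], [5]].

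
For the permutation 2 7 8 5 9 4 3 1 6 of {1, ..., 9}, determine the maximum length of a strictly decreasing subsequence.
5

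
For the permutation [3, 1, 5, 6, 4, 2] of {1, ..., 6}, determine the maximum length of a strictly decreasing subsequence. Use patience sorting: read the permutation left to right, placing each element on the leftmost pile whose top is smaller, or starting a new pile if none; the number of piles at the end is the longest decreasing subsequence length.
3

3: new pile. tops = [3]
1: new pile. tops = [3, 1]
5: onto pile 1 (replacing 3). tops = [5, 1]
6: onto pile 1 (replacing 5). tops = [6, 1]
4: onto pile 2 (replacing 1). tops = [6, 4]
2: new pile. tops = [6, 4, 2]

3 piles, so the longest decreasing subsequence has length 3.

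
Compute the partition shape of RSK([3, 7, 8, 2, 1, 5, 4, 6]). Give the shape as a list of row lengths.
Row-insert each entry into an empty tableau.

After inserting 3: P = [[3]].
After inserting 7: P = [[3, 7]].
After inserting 8: P = [[3, 7, 8]].
After inserting 2: P = [[2, 7, 8], [3]].
After inserting 1: P = [[1, 7, 8], [2], [3]].
After inserting 5: P = [[1, 5, 8], [2, 7], [3]].
After inserting 4: P = [[1, 4, 8], [2, 5], [3, 7]].
After inserting 6: P = [[1, 4, 6], [2, 5, 8], [3, 7]].

The final insertion tableau P = [[1, 4, 6], [2, 5, 8], [3, 7]] has shape [3, 3, 2].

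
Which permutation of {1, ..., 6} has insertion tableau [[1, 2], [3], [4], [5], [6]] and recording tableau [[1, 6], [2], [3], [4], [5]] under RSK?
Reverse the RSK construction: for i from n down to 1, find the cell of Q containing i, remove the entry at that cell from P, and reverse-bump it up through P; the value ejected from row 1 is w(i).

Step i=6: Q has 6 at row 1, column 2; remove that cell from P, ejecting 2. So w(6) = 2. P is now [[1], [3], [4], [5], [6]].
Step i=5: Q has 5 at row 5, column 1; remove 6 from row 5 of P and reverse-bump: 6 enters row 4 and ejects 5; 5 enters row 3 and ejects 4; 4 enters row 2 and ejects 3; 3 enters row 1 and ejects 1. So w(5) = 1. P is now [[3], [4], [5], [6]].
Step i=4: Q has 4 at row 4, column 1; remove 6 from row 4 of P and reverse-bump: 6 enters row 3 and ejects 5; 5 enters row 2 and ejects 4; 4 enters row 1 and ejects 3. So w(4) = 3. P is now [[4], [5], [6]].
Step i=3: Q has 3 at row 3, column 1; remove 6 from row 3 of P and reverse-bump: 6 enters row 2 and ejects 5; 5 enters row 1 and ejects 4. So w(3) = 4. P is now [[5], [6]].
Step i=2: Q has 2 at row 2, column 1; remove 6 from row 2 of P and reverse-bump: 6 enters row 1 and ejects 5. So w(2) = 5. P is now [[6]].
Step i=1: Q has 1 at row 1, column 1; remove that cell from P, ejecting 6. So w(1) = 6. P is now [].

So w = 6 5 4 3 1 2.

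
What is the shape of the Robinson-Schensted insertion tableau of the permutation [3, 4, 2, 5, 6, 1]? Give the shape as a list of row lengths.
[4, 1, 1]

Row-insert each entry into an empty tableau.

After inserting 3: P = [[3]].
After inserting 4: P = [[3, 4]].
After inserting 2: P = [[2, 4], [3]].
After inserting 5: P = [[2, 4, 5], [3]].
After inserting 6: P = [[2, 4, 5, 6], [3]].
After inserting 1: P = [[1, 4, 5, 6], [2], [3]].

The final insertion tableau P = [[1, 4, 5, 6], [2], [3]] has shape [4, 1, 1].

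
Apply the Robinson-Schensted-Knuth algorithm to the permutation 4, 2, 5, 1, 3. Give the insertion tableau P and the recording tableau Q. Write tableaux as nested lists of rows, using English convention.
Insert each entry of the permutation into P by Schensted row insertion, recording in Q the position of each new cell.

Insert 4: appended to row 1. P = [[4]].
Insert 2: 2 bumps 4 from row 1; 4 starts row 2. P = [[2], [4]].
Insert 5: appended to row 1. P = [[2, 5], [4]].
Insert 1: 1 bumps 2 from row 1; 2 bumps 4 from row 2; 4 starts row 3. P = [[1, 5], [2], [4]].
Insert 3: 3 bumps 5 from row 1; 5 appends to row 2. P = [[1, 3], [2, 5], [4]].

So P = [[1, 3], [2, 5], [4]], Q = [[1, 3], [2, 5], [4]].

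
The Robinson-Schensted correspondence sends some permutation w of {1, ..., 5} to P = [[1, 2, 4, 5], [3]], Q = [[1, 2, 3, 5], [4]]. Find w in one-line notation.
1 3 4 2 5

Reverse the RSK construction: for i from n down to 1, find the cell of Q containing i, remove the entry at that cell from P, and reverse-bump it up through P; the value ejected from row 1 is w(i).

Step i=5: Q has 5 at row 1, column 4; remove that cell from P, ejecting 5. So w(5) = 5. P is now [[1, 2, 4], [3]].
Step i=4: Q has 4 at row 2, column 1; remove 3 from row 2 of P and reverse-bump: 3 enters row 1 and ejects 2. So w(4) = 2. P is now [[1, 3, 4]].
Step i=3: Q has 3 at row 1, column 3; remove that cell from P, ejecting 4. So w(3) = 4. P is now [[1, 3]].
Step i=2: Q has 2 at row 1, column 2; remove that cell from P, ejecting 3. So w(2) = 3. P is now [[1]].
Step i=1: Q has 1 at row 1, column 1; remove that cell from P, ejecting 1. So w(1) = 1. P is now [].

So w = 1 3 4 2 5.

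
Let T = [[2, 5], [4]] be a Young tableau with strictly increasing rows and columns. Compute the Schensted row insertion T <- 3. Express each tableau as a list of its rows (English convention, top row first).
[[2, 3], [4, 5]]

In row 1, 3 replaces 5 (the leftmost entry greater than 3); 5 is bumped to row 2. 5 is appended to row 2. The new tableau is [[2, 3], [4, 5]].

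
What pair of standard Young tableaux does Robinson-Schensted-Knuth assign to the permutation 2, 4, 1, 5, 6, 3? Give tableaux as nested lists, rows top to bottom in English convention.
P = [[1, 3, 5, 6], [2, 4]], Q = [[1, 2, 4, 5], [3, 6]]

Insert each entry of the permutation into P by Schensted row insertion, recording in Q the position of each new cell.

Insert 2: appended to row 1. P = [[2]], Q = [[1]].
Insert 4: appended to row 1. P = [[2, 4]], Q = [[1, 2]].
Insert 1: 1 bumps 2 from row 1; 2 starts row 2. P = [[1, 4], [2]], Q = [[1, 2], [3]].
Insert 5: appended to row 1. P = [[1, 4, 5], [2]], Q = [[1, 2, 4], [3]].
Insert 6: appended to row 1. P = [[1, 4, 5, 6], [2]], Q = [[1, 2, 4, 5], [3]].
Insert 3: 3 bumps 4 from row 1; 4 appends to row 2. P = [[1, 3, 5, 6], [2, 4]], Q = [[1, 2, 4, 5], [3, 6]].

So P = [[1, 3, 5, 6], [2, 4]], Q = [[1, 2, 4, 5], [3, 6]].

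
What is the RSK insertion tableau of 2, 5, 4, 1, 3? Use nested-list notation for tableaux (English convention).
P = [[1, 3], [2, 4], [5]]

Insert 2: appended to row 1. P = [[2]].
Insert 5: appended to row 1. P = [[2, 5]].
Insert 4: 4 bumps 5 from row 1; 5 starts row 2. P = [[2, 4], [5]].
Insert 1: 1 bumps 2 from row 1; 2 bumps 5 from row 2; 5 starts row 3. P = [[1, 4], [2], [5]].
Insert 3: 3 bumps 4 from row 1; 4 appends to row 2. P = [[1, 3], [2, 4], [5]].

So P = [[1, 3], [2, 4], [5]].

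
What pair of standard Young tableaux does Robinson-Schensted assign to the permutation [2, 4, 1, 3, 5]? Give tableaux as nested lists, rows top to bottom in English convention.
Insert each entry of the permutation into P by Schensted row insertion, recording in Q the position of each new cell.

Insert 2: appended to row 1. P = [[2]].
Insert 4: appended to row 1. P = [[2, 4]].
Insert 1: 1 bumps 2 from row 1; 2 starts row 2. P = [[1, 4], [2]].
Insert 3: 3 bumps 4 from row 1; 4 appends to row 2. P = [[1, 3], [2, 4]].
Insert 5: appended to row 1. P = [[1, 3, 5], [2, 4]].

So P = [[1, 3, 5], [2, 4]], Q = [[1, 2, 5], [3, 4]].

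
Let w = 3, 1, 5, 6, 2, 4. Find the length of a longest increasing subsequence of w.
3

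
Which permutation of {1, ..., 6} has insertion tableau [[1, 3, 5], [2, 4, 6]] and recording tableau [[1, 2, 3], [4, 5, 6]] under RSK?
2 4 6 1 3 5

Reverse the RSK construction: for i from n down to 1, find the cell of Q containing i, remove the entry at that cell from P, and reverse-bump it up through P; the value ejected from row 1 is w(i).

Step i=6: Q has 6 at row 2, column 3; remove 6 from row 2 of P and reverse-bump: 6 enters row 1 and ejects 5. So w(6) = 5. P is now [[1, 3, 6], [2, 4]].
Step i=5: Q has 5 at row 2, column 2; remove 4 from row 2 of P and reverse-bump: 4 enters row 1 and ejects 3. So w(5) = 3. P is now [[1, 4, 6], [2]].
Step i=4: Q has 4 at row 2, column 1; remove 2 from row 2 of P and reverse-bump: 2 enters row 1 and ejects 1. So w(4) = 1. P is now [[2, 4, 6]].
Step i=3: Q has 3 at row 1, column 3; remove that cell from P, ejecting 6. So w(3) = 6. P is now [[2, 4]].
Step i=2: Q has 2 at row 1, column 2; remove that cell from P, ejecting 4. So w(2) = 4. P is now [[2]].
Step i=1: Q has 1 at row 1, column 1; remove that cell from P, ejecting 2. So w(1) = 2. P is now [].

So w = 2 4 6 1 3 5.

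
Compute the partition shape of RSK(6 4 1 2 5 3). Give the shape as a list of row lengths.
[3, 2, 1]

Row-insert each entry into an empty tableau.

After inserting 6: P = [[6]].
After inserting 4: P = [[4], [6]].
After inserting 1: P = [[1], [4], [6]].
After inserting 2: P = [[1, 2], [4], [6]].
After inserting 5: P = [[1, 2, 5], [4], [6]].
After inserting 3: P = [[1, 2, 3], [4, 5], [6]].

The final insertion tableau P = [[1, 2, 3], [4, 5], [6]] has shape [3, 2, 1].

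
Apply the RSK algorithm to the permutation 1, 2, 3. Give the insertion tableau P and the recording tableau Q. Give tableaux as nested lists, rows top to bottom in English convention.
P = [[1, 2, 3]], Q = [[1, 2, 3]]

Insert each entry of the permutation into P by Schensted row insertion, recording in Q the position of each new cell.

Insert 1: appended to row 1. P = [[1]], Q = [[1]].
Insert 2: appended to row 1. P = [[1, 2]], Q = [[1, 2]].
Insert 3: appended to row 1. P = [[1, 2, 3]], Q = [[1, 2, 3]].

So P = [[1, 2, 3]], Q = [[1, 2, 3]].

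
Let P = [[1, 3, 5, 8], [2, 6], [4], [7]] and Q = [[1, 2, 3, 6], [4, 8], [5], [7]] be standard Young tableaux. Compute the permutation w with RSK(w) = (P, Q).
Reverse the RSK construction: for i from n down to 1, find the cell of Q containing i, remove the entry at that cell from P, and reverse-bump it up through P; the value ejected from row 1 is w(i).

Step i=8: Q has 8 at row 2, column 2; remove 6 from row 2 of P and reverse-bump: 6 enters row 1 and ejects 5. So w(8) = 5. P is now [[1, 3, 6, 8], [2], [4], [7]].
Step i=7: Q has 7 at row 4, column 1; remove 7 from row 4 of P and reverse-bump: 7 enters row 3 and ejects 4; 4 enters row 2 and ejects 2; 2 enters row 1 and ejects 1. So w(7) = 1. P is now [[2, 3, 6, 8], [4], [7]].
Step i=6: Q has 6 at row 1, column 4; remove that cell from P, ejecting 8. So w(6) = 8. P is now [[2, 3, 6], [4], [7]].
Step i=5: Q has 5 at row 3, column 1; remove 7 from row 3 of P and reverse-bump: 7 enters row 2 and ejects 4; 4 enters row 1 and ejects 3. So w(5) = 3. P is now [[2, 4, 6], [7]].
Step i=4: Q has 4 at row 2, column 1; remove 7 from row 2 of P and reverse-bump: 7 enters row 1 and ejects 6. So w(4) = 6. P is now [[2, 4, 7]].
Step i=3: Q has 3 at row 1, column 3; remove that cell from P, ejecting 7. So w(3) = 7. P is now [[2, 4]].
Step i=2: Q has 2 at row 1, column 2; remove that cell from P, ejecting 4. So w(2) = 4. P is now [[2]].
Step i=1: Q has 1 at row 1, column 1; remove that cell from P, ejecting 2. So w(1) = 2. P is now [].

So w = 2 4 7 6 3 8 1 5.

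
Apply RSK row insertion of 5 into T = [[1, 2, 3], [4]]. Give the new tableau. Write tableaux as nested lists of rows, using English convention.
[[1, 2, 3, 5], [4]]

5 is larger than every entry of row 1, so it is appended to row 1. The new tableau is [[1, 2, 3, 5], [4]].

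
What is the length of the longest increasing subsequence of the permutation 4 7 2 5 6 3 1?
3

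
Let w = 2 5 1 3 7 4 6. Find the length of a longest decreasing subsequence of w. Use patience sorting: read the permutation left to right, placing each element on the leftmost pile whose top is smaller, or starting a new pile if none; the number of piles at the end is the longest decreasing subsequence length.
2: new pile. tops = [2]
5: onto pile 1 (replacing 2). tops = [5]
1: new pile. tops = [5, 1]
3: onto pile 2 (replacing 1). tops = [5, 3]
7: onto pile 1 (replacing 5). tops = [7, 3]
4: onto pile 2 (replacing 3). tops = [7, 4]
6: onto pile 2 (replacing 4). tops = [7, 6]

2 piles, so the longest decreasing subsequence has length 2.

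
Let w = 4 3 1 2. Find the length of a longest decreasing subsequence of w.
3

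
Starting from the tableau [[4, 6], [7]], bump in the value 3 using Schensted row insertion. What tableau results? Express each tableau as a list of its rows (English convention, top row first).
[[3, 6], [4], [7]]

In row 1, 3 replaces 4 (the leftmost entry greater than 3); 4 is bumped to row 2. In row 2, 4 replaces 7 (the leftmost entry greater than 4); 7 is bumped to row 3. 7 starts a new row 3. The new tableau is [[3, 6], [4], [7]].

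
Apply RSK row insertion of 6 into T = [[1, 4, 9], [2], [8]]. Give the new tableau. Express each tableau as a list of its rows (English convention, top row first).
[[1, 4, 6], [2, 9], [8]]

In row 1, 6 replaces 9 (the leftmost entry greater than 6); 9 is bumped to row 2. 9 is appended to row 2. The new tableau is [[1, 4, 6], [2, 9], [8]].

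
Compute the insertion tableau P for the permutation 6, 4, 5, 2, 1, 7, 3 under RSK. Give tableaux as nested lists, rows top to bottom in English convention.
P = [[1, 3, 7], [2, 5], [4], [6]]

Insert 6: appended to row 1. P = [[6]].
Insert 4: 4 bumps 6 from row 1; 6 starts row 2. P = [[4], [6]].
Insert 5: appended to row 1. P = [[4, 5], [6]].
Insert 2: 2 bumps 4 from row 1; 4 bumps 6 from row 2; 6 starts row 3. P = [[2, 5], [4], [6]].
Insert 1: 1 bumps 2 from row 1; 2 bumps 4 from row 2; 4 bumps 6 from row 3; 6 starts row 4. P = [[1, 5], [2], [4], [6]].
Insert 7: appended to row 1. P = [[1, 5, 7], [2], [4], [6]].
Insert 3: 3 bumps 5 from row 1; 5 appends to row 2. P = [[1, 3, 7], [2, 5], [4], [6]].

So P = [[1, 3, 7], [2, 5], [4], [6]].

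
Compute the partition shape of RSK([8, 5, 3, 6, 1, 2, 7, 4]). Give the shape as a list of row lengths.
[3, 3, 1, 1]

RSK row insertion gives P = [[1, 2, 4], [3, 6, 7], [5], [8]], which has shape [3, 3, 1, 1].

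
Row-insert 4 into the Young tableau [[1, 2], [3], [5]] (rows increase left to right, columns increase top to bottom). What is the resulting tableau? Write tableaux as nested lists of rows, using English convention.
4 is larger than every entry of row 1, so it is appended to row 1. The new tableau is [[1, 2, 4], [3], [5]].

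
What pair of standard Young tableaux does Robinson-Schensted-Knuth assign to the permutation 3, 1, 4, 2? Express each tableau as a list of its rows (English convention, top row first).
Insert each entry of the permutation into P by Schensted row insertion, recording in Q the position of each new cell.

Insert 3: appended to row 1. P = [[3]].
Insert 1: 1 bumps 3 from row 1; 3 starts row 2. P = [[1], [3]].
Insert 4: appended to row 1. P = [[1, 4], [3]].
Insert 2: 2 bumps 4 from row 1; 4 appends to row 2. P = [[1, 2], [3, 4]].

So P = [[1, 2], [3, 4]], Q = [[1, 3], [2, 4]].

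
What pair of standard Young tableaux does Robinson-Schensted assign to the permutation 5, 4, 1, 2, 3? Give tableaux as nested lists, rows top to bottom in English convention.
Insert each entry of the permutation into P by Schensted row insertion, recording in Q the position of each new cell.

Insert 5: appended to row 1. P = [[5]].
Insert 4: 4 bumps 5 from row 1; 5 starts row 2. P = [[4], [5]].
Insert 1: 1 bumps 4 from row 1; 4 bumps 5 from row 2; 5 starts row 3. P = [[1], [4], [5]].
Insert 2: appended to row 1. P = [[1, 2], [4], [5]].
Insert 3: appended to row 1. P = [[1, 2, 3], [4], [5]].

So P = [[1, 2, 3], [4], [5]], Q = [[1, 4, 5], [2], [3]].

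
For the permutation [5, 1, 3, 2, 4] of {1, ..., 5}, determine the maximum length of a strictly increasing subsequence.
3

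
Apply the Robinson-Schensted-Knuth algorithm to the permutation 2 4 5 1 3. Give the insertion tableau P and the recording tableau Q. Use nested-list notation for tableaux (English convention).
P = [[1, 3, 5], [2, 4]], Q = [[1, 2, 3], [4, 5]]

Insert each entry of the permutation into P by Schensted row insertion, recording in Q the position of each new cell.

Insert 2: appended to row 1. P = [[2]].
Insert 4: appended to row 1. P = [[2, 4]].
Insert 5: appended to row 1. P = [[2, 4, 5]].
Insert 1: 1 bumps 2 from row 1; 2 starts row 2. P = [[1, 4, 5], [2]].
Insert 3: 3 bumps 4 from row 1; 4 appends to row 2. P = [[1, 3, 5], [2, 4]].

So P = [[1, 3, 5], [2, 4]], Q = [[1, 2, 3], [4, 5]].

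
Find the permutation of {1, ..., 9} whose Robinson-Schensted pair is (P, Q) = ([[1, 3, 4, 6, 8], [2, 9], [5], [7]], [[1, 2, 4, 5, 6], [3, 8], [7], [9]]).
Reverse RSK: for i = n, n-1, ..., 1, locate i in Q, remove the corresponding corner cell from P, and reverse-bump its entry up through P; the value ejected from row 1 is w(i).

So w = 2 7 3 5 6 9 4 8 1.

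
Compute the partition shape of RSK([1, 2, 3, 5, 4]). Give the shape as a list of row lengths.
Row-insert each entry into an empty tableau.

After inserting 1: P = [[1]].
After inserting 2: P = [[1, 2]].
After inserting 3: P = [[1, 2, 3]].
After inserting 5: P = [[1, 2, 3, 5]].
After inserting 4: P = [[1, 2, 3, 4], [5]].

The final insertion tableau P = [[1, 2, 3, 4], [5]] has shape [4, 1].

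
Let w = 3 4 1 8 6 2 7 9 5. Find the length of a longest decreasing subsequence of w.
3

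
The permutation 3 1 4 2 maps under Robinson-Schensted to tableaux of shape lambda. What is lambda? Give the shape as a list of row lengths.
[2, 2]

Row-insert each entry into an empty tableau.

After inserting 3: P = [[3]].
After inserting 1: P = [[1], [3]].
After inserting 4: P = [[1, 4], [3]].
After inserting 2: P = [[1, 2], [3, 4]].

The final insertion tableau P = [[1, 2], [3, 4]] has shape [2, 2].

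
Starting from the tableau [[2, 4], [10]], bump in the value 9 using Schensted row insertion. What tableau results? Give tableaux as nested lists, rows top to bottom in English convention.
[[2, 4, 9], [10]]

9 is larger than every entry of row 1, so it is appended to row 1. The new tableau is [[2, 4, 9], [10]].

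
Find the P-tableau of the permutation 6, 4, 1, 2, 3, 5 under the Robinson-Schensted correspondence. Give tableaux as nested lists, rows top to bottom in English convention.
P = [[1, 2, 3, 5], [4], [6]]

Insert 6: appended to row 1. P = [[6]].
Insert 4: 4 bumps 6 from row 1; 6 starts row 2. P = [[4], [6]].
Insert 1: 1 bumps 4 from row 1; 4 bumps 6 from row 2; 6 starts row 3. P = [[1], [4], [6]].
Insert 2: appended to row 1. P = [[1, 2], [4], [6]].
Insert 3: appended to row 1. P = [[1, 2, 3], [4], [6]].
Insert 5: appended to row 1. P = [[1, 2, 3, 5], [4], [6]].

So P = [[1, 2, 3, 5], [4], [6]].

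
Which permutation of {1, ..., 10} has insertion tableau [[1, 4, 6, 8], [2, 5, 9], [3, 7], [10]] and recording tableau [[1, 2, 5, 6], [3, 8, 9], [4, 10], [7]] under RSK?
Reverse RSK: for i = n, n-1, ..., 1, locate i in Q, remove the corresponding corner cell from P, and reverse-bump its entry up through P; the value ejected from row 1 is w(i).

So w = 3 10 5 2 7 9 1 6 8 4.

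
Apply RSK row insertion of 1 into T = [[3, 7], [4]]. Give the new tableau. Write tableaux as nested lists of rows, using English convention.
[[1, 7], [3], [4]]

In row 1, 1 replaces 3 (the leftmost entry greater than 1); 3 is bumped to row 2. In row 2, 3 replaces 4 (the leftmost entry greater than 3); 4 is bumped to row 3. 4 starts a new row 3. The new tableau is [[1, 7], [3], [4]].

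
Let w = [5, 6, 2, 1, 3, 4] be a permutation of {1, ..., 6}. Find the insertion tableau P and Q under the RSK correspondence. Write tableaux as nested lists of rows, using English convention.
Insert each entry of the permutation into P by Schensted row insertion, recording in Q the position of each new cell.

After inserting 5: P = [[5]].
After inserting 6: P = [[5, 6]].
After inserting 2: P = [[2, 6], [5]].
After inserting 1: P = [[1, 6], [2], [5]].
After inserting 3: P = [[1, 3], [2, 6], [5]].
After inserting 4: P = [[1, 3, 4], [2, 6], [5]].

So P = [[1, 3, 4], [2, 6], [5]], Q = [[1, 2, 6], [3, 5], [4]].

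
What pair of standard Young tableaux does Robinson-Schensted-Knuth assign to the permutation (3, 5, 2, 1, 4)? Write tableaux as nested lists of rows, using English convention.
Insert each entry of the permutation into P by Schensted row insertion, recording in Q the position of each new cell.

Insert 3: appended to row 1. P = [[3]], Q = [[1]].
Insert 5: appended to row 1. P = [[3, 5]], Q = [[1, 2]].
Insert 2: 2 bumps 3 from row 1; 3 starts row 2. P = [[2, 5], [3]], Q = [[1, 2], [3]].
Insert 1: 1 bumps 2 from row 1; 2 bumps 3 from row 2; 3 starts row 3. P = [[1, 5], [2], [3]], Q = [[1, 2], [3], [4]].
Insert 4: 4 bumps 5 from row 1; 5 appends to row 2. P = [[1, 4], [2, 5], [3]], Q = [[1, 2], [3, 5], [4]].

So P = [[1, 4], [2, 5], [3]], Q = [[1, 2], [3, 5], [4]].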